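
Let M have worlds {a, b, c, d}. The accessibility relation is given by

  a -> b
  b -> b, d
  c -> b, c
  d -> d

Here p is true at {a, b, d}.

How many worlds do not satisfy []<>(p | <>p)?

a: successors {b}; <>(p | <>p) there: b:T. ✓
b: successors {b, d}; <>(p | <>p) there: b:T, d:T. ✓
c: successors {b, c}; <>(p | <>p) there: b:T, c:T. ✓
d: successors {d}; <>(p | <>p) there: d:T. ✓
Satisfying worlds: {a, b, c, d}.
So []<>(p | <>p) fails at the other 0 worlds.

0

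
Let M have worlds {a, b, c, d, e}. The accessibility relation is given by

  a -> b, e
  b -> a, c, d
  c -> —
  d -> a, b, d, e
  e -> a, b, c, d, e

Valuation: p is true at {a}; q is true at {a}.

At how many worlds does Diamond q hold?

a: successors {b, e}; q there: b:F, e:F. ✗
b: successors {a, c, d}; q there: a:T, c:F, d:F. ✓
c: no successors, so Diamond q fails. ✗
d: successors {a, b, d, e}; q there: a:T, b:F, d:F, e:F. ✓
e: successors {a, b, c, d, e}; q there: a:T, b:F, c:F, d:F, e:F. ✓
Satisfying worlds: {b, d, e}.

3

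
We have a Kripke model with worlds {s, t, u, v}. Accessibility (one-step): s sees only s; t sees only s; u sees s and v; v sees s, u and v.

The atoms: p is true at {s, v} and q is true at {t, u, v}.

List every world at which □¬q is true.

s: successors {s}; ¬q there: s:T. ✓
t: successors {s}; ¬q there: s:T. ✓
u: successors {s, v}; ¬q there: s:T, v:F. ✗
v: successors {s, u, v}; ¬q there: s:T, u:F, v:F. ✗

{s, t}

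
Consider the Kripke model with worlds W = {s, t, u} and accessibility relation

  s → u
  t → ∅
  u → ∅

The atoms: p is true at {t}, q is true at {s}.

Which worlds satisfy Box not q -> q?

{s}

s: Box not q is T, q is T. ✓
t: Box not q is T, q is F. ✗
u: Box not q is T, q is F. ✗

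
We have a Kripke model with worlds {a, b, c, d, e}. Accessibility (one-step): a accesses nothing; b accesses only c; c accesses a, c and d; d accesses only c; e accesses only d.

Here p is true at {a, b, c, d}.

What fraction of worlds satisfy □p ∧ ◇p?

a: □p is T, ◇p is F. ✗
b: □p is T, ◇p is T. ✓
c: □p is T, ◇p is T. ✓
d: □p is T, ◇p is T. ✓
e: □p is T, ◇p is T. ✓
That's 4 of 5 worlds, so 4/5.

4/5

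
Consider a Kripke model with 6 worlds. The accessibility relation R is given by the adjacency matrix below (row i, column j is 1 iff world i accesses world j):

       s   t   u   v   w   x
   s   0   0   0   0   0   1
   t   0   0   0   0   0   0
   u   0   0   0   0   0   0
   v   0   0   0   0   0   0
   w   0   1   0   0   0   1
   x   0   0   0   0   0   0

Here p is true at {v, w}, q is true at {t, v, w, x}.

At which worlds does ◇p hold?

∅

s: successors {x}; p there: x:F. ✗
t: no successors, so ◇p fails. ✗
u: no successors, so ◇p fails. ✗
v: no successors, so ◇p fails. ✗
w: successors {t, x}; p there: t:F, x:F. ✗
x: no successors, so ◇p fails. ✗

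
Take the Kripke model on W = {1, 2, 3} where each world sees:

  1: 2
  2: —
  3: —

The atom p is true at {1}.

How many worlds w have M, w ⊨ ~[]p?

1: []p is F. ✓
2: []p is T. ✗
3: []p is T. ✗
Satisfying worlds: {1}.

1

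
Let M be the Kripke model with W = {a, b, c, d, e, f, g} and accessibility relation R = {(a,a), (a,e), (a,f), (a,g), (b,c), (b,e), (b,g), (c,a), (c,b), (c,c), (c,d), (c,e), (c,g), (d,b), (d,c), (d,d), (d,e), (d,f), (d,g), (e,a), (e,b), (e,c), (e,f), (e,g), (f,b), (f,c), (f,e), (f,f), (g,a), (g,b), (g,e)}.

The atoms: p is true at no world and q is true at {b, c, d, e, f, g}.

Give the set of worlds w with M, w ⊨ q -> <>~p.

a: q is F, <>~p is T. ✓
b: q is T, <>~p is T. ✓
c: q is T, <>~p is T. ✓
d: q is T, <>~p is T. ✓
e: q is T, <>~p is T. ✓
f: q is T, <>~p is T. ✓
g: q is T, <>~p is T. ✓

{a, b, c, d, e, f, g}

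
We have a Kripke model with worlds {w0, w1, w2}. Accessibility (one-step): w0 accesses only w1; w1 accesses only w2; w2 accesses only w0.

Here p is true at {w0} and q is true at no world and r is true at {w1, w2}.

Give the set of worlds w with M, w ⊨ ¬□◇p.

w0: □◇p is F. ✓
w1: □◇p is T. ✗
w2: □◇p is F. ✓

{w0, w2}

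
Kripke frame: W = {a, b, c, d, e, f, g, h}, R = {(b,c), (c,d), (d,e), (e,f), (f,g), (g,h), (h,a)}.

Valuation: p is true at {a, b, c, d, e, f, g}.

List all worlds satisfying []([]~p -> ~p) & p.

{a, b, c, d, e, g}

a: []([]~p -> ~p) is T, p is T. ✓
b: []([]~p -> ~p) is T, p is T. ✓
c: []([]~p -> ~p) is T, p is T. ✓
d: []([]~p -> ~p) is T, p is T. ✓
e: []([]~p -> ~p) is T, p is T. ✓
f: []([]~p -> ~p) is F, p is T. ✗
g: []([]~p -> ~p) is T, p is T. ✓
h: []([]~p -> ~p) is F, p is F. ✗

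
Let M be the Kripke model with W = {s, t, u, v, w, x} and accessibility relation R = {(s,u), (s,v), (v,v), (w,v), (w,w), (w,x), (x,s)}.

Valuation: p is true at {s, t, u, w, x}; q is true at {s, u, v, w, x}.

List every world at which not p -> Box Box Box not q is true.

{s, t, u, w, x}

s: not p is F, Box Box Box not q is F. ✓
t: not p is F, Box Box Box not q is T. ✓
u: not p is F, Box Box Box not q is T. ✓
v: not p is T, Box Box Box not q is F. ✗
w: not p is F, Box Box Box not q is F. ✓
x: not p is F, Box Box Box not q is F. ✓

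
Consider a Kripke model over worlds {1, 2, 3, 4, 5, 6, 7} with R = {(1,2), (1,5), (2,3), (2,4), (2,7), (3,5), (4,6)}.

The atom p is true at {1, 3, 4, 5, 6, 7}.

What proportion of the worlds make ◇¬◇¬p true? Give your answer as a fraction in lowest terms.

1: successors {2, 5}; ¬◇¬p there: 2:T, 5:T. ✓
2: successors {3, 4, 7}; ¬◇¬p there: 3:T, 4:T, 7:T. ✓
3: successors {5}; ¬◇¬p there: 5:T. ✓
4: successors {6}; ¬◇¬p there: 6:T. ✓
5: no successors, so ◇¬◇¬p fails. ✗
6: no successors, so ◇¬◇¬p fails. ✗
7: no successors, so ◇¬◇¬p fails. ✗
That's 4 of 7 worlds, so 4/7.

4/7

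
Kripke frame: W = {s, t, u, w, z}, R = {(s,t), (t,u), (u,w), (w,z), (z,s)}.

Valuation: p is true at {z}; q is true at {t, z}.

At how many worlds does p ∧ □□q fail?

s: p is F, □□q is F. ✗
t: p is F, □□q is F. ✗
u: p is F, □□q is T. ✗
w: p is F, □□q is F. ✗
z: p is T, □□q is T. ✓
Satisfying worlds: {z}.
So p ∧ □□q fails at the other 4 worlds.

4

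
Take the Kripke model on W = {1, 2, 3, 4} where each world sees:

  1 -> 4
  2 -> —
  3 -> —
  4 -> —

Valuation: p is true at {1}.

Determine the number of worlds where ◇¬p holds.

1

1: successors {4}; ¬p there: 4:T. ✓
2: no successors, so ◇¬p fails. ✗
3: no successors, so ◇¬p fails. ✗
4: no successors, so ◇¬p fails. ✗
Satisfying worlds: {1}.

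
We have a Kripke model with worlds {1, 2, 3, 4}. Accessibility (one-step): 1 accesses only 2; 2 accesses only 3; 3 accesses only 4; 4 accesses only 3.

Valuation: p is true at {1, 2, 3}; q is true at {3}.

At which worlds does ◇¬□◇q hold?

{1, 3}

1: successors {2}; ¬□◇q there: 2:T. ✓
2: successors {3}; ¬□◇q there: 3:F. ✗
3: successors {4}; ¬□◇q there: 4:T. ✓
4: successors {3}; ¬□◇q there: 3:F. ✗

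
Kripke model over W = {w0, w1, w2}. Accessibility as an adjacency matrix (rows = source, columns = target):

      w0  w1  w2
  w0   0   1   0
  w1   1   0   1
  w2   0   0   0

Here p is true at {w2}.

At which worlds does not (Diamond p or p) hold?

{w0}

w0: Diamond p or p is F. ✓
w1: Diamond p or p is T. ✗
w2: Diamond p or p is T. ✗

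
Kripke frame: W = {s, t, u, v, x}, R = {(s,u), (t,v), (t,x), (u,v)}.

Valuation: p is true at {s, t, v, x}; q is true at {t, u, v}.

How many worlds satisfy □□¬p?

s: successors {u}; □¬p there: u:F. ✗
t: successors {v, x}; □¬p there: v:T, x:T. ✓
u: successors {v}; □¬p there: v:T. ✓
v: no successors, so □□¬p holds vacuously. ✓
x: no successors, so □□¬p holds vacuously. ✓
Satisfying worlds: {t, u, v, x}.

4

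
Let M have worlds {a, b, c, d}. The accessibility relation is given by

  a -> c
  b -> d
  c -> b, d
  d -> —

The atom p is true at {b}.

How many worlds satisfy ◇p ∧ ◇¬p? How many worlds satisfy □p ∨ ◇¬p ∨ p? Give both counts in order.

For ◇p ∧ ◇¬p:
a: ◇p is F, ◇¬p is T. ✗
b: ◇p is F, ◇¬p is T. ✗
c: ◇p is T, ◇¬p is T. ✓
d: ◇p is F, ◇¬p is F. ✗
— 1 world.
For □p ∨ ◇¬p ∨ p:
a: □p ∨ ◇¬p is T, p is F. ✓
b: □p ∨ ◇¬p is T, p is T. ✓
c: □p ∨ ◇¬p is T, p is F. ✓
d: □p ∨ ◇¬p is T, p is F. ✓
— 4 worlds.

1 and 4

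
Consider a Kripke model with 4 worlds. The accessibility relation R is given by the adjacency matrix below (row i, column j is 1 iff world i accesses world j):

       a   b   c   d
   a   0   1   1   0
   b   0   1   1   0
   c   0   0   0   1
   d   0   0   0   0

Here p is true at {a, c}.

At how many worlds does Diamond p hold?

2

a: successors {b, c}; p there: b:F, c:T. ✓
b: successors {b, c}; p there: b:F, c:T. ✓
c: successors {d}; p there: d:F. ✗
d: no successors, so Diamond p fails. ✗
Satisfying worlds: {a, b}.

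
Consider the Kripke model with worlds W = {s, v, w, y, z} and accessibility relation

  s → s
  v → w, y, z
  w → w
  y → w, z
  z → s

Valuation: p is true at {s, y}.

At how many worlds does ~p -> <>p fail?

s: ~p is F, <>p is T. ✓
v: ~p is T, <>p is T. ✓
w: ~p is T, <>p is F. ✗
y: ~p is F, <>p is F. ✓
z: ~p is T, <>p is T. ✓
Satisfying worlds: {s, v, y, z}.
So ~p -> <>p fails at the other 1 world.

1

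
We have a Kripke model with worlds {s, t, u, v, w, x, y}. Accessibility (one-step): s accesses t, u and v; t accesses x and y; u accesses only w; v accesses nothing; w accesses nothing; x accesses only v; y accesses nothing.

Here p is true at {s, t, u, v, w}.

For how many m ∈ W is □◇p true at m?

s: successors {t, u, v}; ◇p there: t:F, u:T, v:F. ✗
t: successors {x, y}; ◇p there: x:T, y:F. ✗
u: successors {w}; ◇p there: w:F. ✗
v: no successors, so □◇p holds vacuously. ✓
w: no successors, so □◇p holds vacuously. ✓
x: successors {v}; ◇p there: v:F. ✗
y: no successors, so □◇p holds vacuously. ✓
Satisfying worlds: {v, w, y}.

3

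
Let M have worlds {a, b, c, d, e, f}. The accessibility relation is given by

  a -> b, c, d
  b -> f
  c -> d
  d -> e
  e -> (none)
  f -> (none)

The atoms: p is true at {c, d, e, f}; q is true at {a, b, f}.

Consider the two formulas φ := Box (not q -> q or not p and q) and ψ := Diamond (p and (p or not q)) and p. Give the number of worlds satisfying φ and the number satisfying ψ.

3 and 2

For Box (not q -> q or not p and q):
a: successors {b, c, d}; not q -> q or not p and q there: b:T, c:F, d:F. ✗
b: successors {f}; not q -> q or not p and q there: f:T. ✓
c: successors {d}; not q -> q or not p and q there: d:F. ✗
d: successors {e}; not q -> q or not p and q there: e:F. ✗
e: no successors, so Box (not q -> q or not p and q) holds vacuously. ✓
f: no successors, so Box (not q -> q or not p and q) holds vacuously. ✓
— 3 worlds.
For Diamond (p and (p or not q)) and p:
a: Diamond (p and (p or not q)) is T, p is F. ✗
b: Diamond (p and (p or not q)) is T, p is F. ✗
c: Diamond (p and (p or not q)) is T, p is T. ✓
d: Diamond (p and (p or not q)) is T, p is T. ✓
e: Diamond (p and (p or not q)) is F, p is T. ✗
f: Diamond (p and (p or not q)) is F, p is T. ✗
— 2 worlds.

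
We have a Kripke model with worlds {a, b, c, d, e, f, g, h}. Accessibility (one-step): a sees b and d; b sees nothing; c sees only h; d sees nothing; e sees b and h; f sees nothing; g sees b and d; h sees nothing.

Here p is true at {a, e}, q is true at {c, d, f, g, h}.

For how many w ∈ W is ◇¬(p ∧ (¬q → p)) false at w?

a: successors {b, d}; ¬(p ∧ (¬q → p)) there: b:T, d:T. ✓
b: no successors, so ◇¬(p ∧ (¬q → p)) fails. ✗
c: successors {h}; ¬(p ∧ (¬q → p)) there: h:T. ✓
d: no successors, so ◇¬(p ∧ (¬q → p)) fails. ✗
e: successors {b, h}; ¬(p ∧ (¬q → p)) there: b:T, h:T. ✓
f: no successors, so ◇¬(p ∧ (¬q → p)) fails. ✗
g: successors {b, d}; ¬(p ∧ (¬q → p)) there: b:T, d:T. ✓
h: no successors, so ◇¬(p ∧ (¬q → p)) fails. ✗
Satisfying worlds: {a, c, e, g}.
So ◇¬(p ∧ (¬q → p)) fails at the other 4 worlds.

4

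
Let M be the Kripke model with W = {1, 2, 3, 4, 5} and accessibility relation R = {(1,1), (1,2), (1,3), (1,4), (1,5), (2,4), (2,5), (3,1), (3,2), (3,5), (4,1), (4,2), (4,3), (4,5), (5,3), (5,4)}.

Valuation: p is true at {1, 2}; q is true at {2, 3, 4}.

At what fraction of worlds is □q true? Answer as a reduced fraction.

1/5

1: successors {1, 2, 3, 4, 5}; q there: 1:F, 2:T, 3:T, 4:T, 5:F. ✗
2: successors {4, 5}; q there: 4:T, 5:F. ✗
3: successors {1, 2, 5}; q there: 1:F, 2:T, 5:F. ✗
4: successors {1, 2, 3, 5}; q there: 1:F, 2:T, 3:T, 5:F. ✗
5: successors {3, 4}; q there: 3:T, 4:T. ✓
That's 1 of 5 worlds, so 1/5.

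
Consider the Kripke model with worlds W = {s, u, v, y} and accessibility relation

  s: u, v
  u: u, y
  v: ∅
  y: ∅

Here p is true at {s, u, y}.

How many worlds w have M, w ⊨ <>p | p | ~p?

s: <>p | p is T, ~p is F. ✓
u: <>p | p is T, ~p is F. ✓
v: <>p | p is F, ~p is T. ✓
y: <>p | p is T, ~p is F. ✓
Satisfying worlds: {s, u, v, y}.

4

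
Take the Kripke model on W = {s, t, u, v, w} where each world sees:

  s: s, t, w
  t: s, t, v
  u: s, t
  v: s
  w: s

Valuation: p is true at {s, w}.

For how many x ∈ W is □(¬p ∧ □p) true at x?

s: successors {s, t, w}; ¬p ∧ □p there: s:F, t:F, w:F. ✗
t: successors {s, t, v}; ¬p ∧ □p there: s:F, t:F, v:T. ✗
u: successors {s, t}; ¬p ∧ □p there: s:F, t:F. ✗
v: successors {s}; ¬p ∧ □p there: s:F. ✗
w: successors {s}; ¬p ∧ □p there: s:F. ✗
Satisfying worlds: ∅.

0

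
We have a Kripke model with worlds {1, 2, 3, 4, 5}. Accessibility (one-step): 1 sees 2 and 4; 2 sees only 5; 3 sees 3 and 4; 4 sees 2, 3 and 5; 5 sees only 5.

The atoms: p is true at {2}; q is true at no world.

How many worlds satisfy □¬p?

3

1: successors {2, 4}; ¬p there: 2:F, 4:T. ✗
2: successors {5}; ¬p there: 5:T. ✓
3: successors {3, 4}; ¬p there: 3:T, 4:T. ✓
4: successors {2, 3, 5}; ¬p there: 2:F, 3:T, 5:T. ✗
5: successors {5}; ¬p there: 5:T. ✓
Satisfying worlds: {2, 3, 5}.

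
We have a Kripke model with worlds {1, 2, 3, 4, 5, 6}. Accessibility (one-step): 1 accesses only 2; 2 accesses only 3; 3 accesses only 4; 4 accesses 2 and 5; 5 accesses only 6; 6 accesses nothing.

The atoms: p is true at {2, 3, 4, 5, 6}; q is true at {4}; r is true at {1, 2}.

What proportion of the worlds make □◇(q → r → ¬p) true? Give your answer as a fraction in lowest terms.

1: successors {2}; ◇(q → r → ¬p) there: 2:T. ✓
2: successors {3}; ◇(q → r → ¬p) there: 3:T. ✓
3: successors {4}; ◇(q → r → ¬p) there: 4:T. ✓
4: successors {2, 5}; ◇(q → r → ¬p) there: 2:T, 5:T. ✓
5: successors {6}; ◇(q → r → ¬p) there: 6:F. ✗
6: no successors, so □◇(q → r → ¬p) holds vacuously. ✓
That's 5 of 6 worlds, so 5/6.

5/6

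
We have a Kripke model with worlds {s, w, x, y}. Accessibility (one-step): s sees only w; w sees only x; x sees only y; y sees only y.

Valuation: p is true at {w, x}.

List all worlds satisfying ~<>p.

s: <>p is T. ✗
w: <>p is T. ✗
x: <>p is F. ✓
y: <>p is F. ✓

{x, y}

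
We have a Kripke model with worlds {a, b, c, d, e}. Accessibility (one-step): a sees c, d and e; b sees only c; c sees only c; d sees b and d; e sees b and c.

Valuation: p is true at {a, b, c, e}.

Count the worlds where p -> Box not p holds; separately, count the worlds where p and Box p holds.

For p -> Box not p:
a: p is T, Box not p is F. ✗
b: p is T, Box not p is F. ✗
c: p is T, Box not p is F. ✗
d: p is F, Box not p is F. ✓
e: p is T, Box not p is F. ✗
— 1 world.
For p and Box p:
a: p is T, Box p is F. ✗
b: p is T, Box p is T. ✓
c: p is T, Box p is T. ✓
d: p is F, Box p is F. ✗
e: p is T, Box p is T. ✓
— 3 worlds.

1 and 3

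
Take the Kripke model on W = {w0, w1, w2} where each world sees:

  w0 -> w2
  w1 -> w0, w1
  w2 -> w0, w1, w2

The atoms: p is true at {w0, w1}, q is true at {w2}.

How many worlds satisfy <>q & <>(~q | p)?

w0: <>q is T, <>(~q | p) is F. ✗
w1: <>q is F, <>(~q | p) is T. ✗
w2: <>q is T, <>(~q | p) is T. ✓
Satisfying worlds: {w2}.

1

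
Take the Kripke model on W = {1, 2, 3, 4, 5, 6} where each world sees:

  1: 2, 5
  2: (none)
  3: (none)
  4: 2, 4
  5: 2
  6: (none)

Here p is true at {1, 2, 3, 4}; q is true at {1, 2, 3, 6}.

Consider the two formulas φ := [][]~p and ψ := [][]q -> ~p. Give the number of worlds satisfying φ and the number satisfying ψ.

4 and 3

For [][]~p:
1: successors {2, 5}; []~p there: 2:T, 5:F. ✗
2: no successors, so [][]~p holds vacuously. ✓
3: no successors, so [][]~p holds vacuously. ✓
4: successors {2, 4}; []~p there: 2:T, 4:F. ✗
5: successors {2}; []~p there: 2:T. ✓
6: no successors, so [][]~p holds vacuously. ✓
— 4 worlds.
For [][]q -> ~p:
1: [][]q is T, ~p is F. ✗
2: [][]q is T, ~p is F. ✗
3: [][]q is T, ~p is F. ✗
4: [][]q is F, ~p is F. ✓
5: [][]q is T, ~p is T. ✓
6: [][]q is T, ~p is T. ✓
— 3 worlds.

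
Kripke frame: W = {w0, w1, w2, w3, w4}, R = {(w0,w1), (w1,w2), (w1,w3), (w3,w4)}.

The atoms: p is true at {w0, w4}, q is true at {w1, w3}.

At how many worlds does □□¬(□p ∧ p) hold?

w0: successors {w1}; □¬(□p ∧ p) there: w1:T. ✓
w1: successors {w2, w3}; □¬(□p ∧ p) there: w2:T, w3:F. ✗
w2: no successors, so □□¬(□p ∧ p) holds vacuously. ✓
w3: successors {w4}; □¬(□p ∧ p) there: w4:T. ✓
w4: no successors, so □□¬(□p ∧ p) holds vacuously. ✓
Satisfying worlds: {w0, w2, w3, w4}.

4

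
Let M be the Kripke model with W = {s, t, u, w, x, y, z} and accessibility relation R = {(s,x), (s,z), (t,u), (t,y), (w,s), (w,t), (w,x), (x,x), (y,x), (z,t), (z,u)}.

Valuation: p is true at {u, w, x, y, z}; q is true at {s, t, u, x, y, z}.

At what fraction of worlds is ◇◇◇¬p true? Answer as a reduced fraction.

s: successors {x, z}; ◇◇¬p there: x:F, z:F. ✗
t: successors {u, y}; ◇◇¬p there: u:F, y:F. ✗
u: no successors, so ◇◇◇¬p fails. ✗
w: successors {s, t, x}; ◇◇¬p there: s:T, t:F, x:F. ✓
x: successors {x}; ◇◇¬p there: x:F. ✗
y: successors {x}; ◇◇¬p there: x:F. ✗
z: successors {t, u}; ◇◇¬p there: t:F, u:F. ✗
That's 1 of 7 worlds, so 1/7.

1/7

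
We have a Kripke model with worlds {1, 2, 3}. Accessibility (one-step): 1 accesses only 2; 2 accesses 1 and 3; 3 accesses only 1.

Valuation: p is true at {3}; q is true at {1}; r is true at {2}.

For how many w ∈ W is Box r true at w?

1

1: successors {2}; r there: 2:T. ✓
2: successors {1, 3}; r there: 1:F, 3:F. ✗
3: successors {1}; r there: 1:F. ✗
Satisfying worlds: {1}.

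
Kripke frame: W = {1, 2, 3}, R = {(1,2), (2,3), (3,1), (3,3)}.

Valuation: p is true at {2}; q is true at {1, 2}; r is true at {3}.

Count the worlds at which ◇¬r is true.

1: successors {2}; ¬r there: 2:T. ✓
2: successors {3}; ¬r there: 3:F. ✗
3: successors {1, 3}; ¬r there: 1:T, 3:F. ✓
Satisfying worlds: {1, 3}.

2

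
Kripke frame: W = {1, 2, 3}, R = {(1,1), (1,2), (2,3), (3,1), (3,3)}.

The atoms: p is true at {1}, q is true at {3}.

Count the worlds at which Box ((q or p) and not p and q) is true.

1

1: successors {1, 2}; (q or p) and not p and q there: 1:F, 2:F. ✗
2: successors {3}; (q or p) and not p and q there: 3:T. ✓
3: successors {1, 3}; (q or p) and not p and q there: 1:F, 3:T. ✗
Satisfying worlds: {2}.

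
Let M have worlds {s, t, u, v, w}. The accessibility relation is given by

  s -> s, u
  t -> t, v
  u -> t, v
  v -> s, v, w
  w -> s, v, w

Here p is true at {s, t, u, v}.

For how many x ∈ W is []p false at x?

2

s: successors {s, u}; p there: s:T, u:T. ✓
t: successors {t, v}; p there: t:T, v:T. ✓
u: successors {t, v}; p there: t:T, v:T. ✓
v: successors {s, v, w}; p there: s:T, v:T, w:F. ✗
w: successors {s, v, w}; p there: s:T, v:T, w:F. ✗
Satisfying worlds: {s, t, u}.
So []p fails at the other 2 worlds.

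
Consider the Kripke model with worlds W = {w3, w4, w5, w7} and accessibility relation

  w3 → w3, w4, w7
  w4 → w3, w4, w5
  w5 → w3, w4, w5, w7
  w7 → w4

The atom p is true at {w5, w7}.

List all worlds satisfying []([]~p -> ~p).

{w4, w7}

w3: successors {w3, w4, w7}; []~p -> ~p there: w3:T, w4:T, w7:F. ✗
w4: successors {w3, w4, w5}; []~p -> ~p there: w3:T, w4:T, w5:T. ✓
w5: successors {w3, w4, w5, w7}; []~p -> ~p there: w3:T, w4:T, w5:T, w7:F. ✗
w7: successors {w4}; []~p -> ~p there: w4:T. ✓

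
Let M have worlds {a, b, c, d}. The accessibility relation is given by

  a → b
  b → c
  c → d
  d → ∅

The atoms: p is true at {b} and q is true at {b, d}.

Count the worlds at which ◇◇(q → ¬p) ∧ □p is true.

1

a: ◇◇(q → ¬p) is T, □p is T. ✓
b: ◇◇(q → ¬p) is T, □p is F. ✗
c: ◇◇(q → ¬p) is F, □p is F. ✗
d: ◇◇(q → ¬p) is F, □p is T. ✗
Satisfying worlds: {a}.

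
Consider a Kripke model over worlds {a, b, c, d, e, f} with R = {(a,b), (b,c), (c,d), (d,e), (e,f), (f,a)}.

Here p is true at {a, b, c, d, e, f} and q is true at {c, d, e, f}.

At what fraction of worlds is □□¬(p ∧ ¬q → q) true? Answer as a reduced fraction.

a: successors {b}; □¬(p ∧ ¬q → q) there: b:F. ✗
b: successors {c}; □¬(p ∧ ¬q → q) there: c:F. ✗
c: successors {d}; □¬(p ∧ ¬q → q) there: d:F. ✗
d: successors {e}; □¬(p ∧ ¬q → q) there: e:F. ✗
e: successors {f}; □¬(p ∧ ¬q → q) there: f:T. ✓
f: successors {a}; □¬(p ∧ ¬q → q) there: a:T. ✓
That's 2 of 6 worlds, so 2/6 = 1/3.

1/3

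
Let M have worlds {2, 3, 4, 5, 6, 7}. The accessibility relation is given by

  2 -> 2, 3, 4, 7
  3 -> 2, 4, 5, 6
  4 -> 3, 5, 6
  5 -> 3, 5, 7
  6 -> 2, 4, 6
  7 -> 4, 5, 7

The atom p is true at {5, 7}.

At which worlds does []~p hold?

2: successors {2, 3, 4, 7}; ~p there: 2:T, 3:T, 4:T, 7:F. ✗
3: successors {2, 4, 5, 6}; ~p there: 2:T, 4:T, 5:F, 6:T. ✗
4: successors {3, 5, 6}; ~p there: 3:T, 5:F, 6:T. ✗
5: successors {3, 5, 7}; ~p there: 3:T, 5:F, 7:F. ✗
6: successors {2, 4, 6}; ~p there: 2:T, 4:T, 6:T. ✓
7: successors {4, 5, 7}; ~p there: 4:T, 5:F, 7:F. ✗

{6}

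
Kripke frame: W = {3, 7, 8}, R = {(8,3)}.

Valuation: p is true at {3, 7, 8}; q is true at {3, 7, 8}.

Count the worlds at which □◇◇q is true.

2

3: no successors, so □◇◇q holds vacuously. ✓
7: no successors, so □◇◇q holds vacuously. ✓
8: successors {3}; ◇◇q there: 3:F. ✗
Satisfying worlds: {3, 7}.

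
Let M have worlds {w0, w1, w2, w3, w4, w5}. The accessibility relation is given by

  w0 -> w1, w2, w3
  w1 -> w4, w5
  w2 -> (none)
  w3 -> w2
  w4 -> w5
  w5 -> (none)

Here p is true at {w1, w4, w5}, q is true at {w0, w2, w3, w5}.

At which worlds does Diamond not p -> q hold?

w0: Diamond not p is T, q is T. ✓
w1: Diamond not p is F, q is F. ✓
w2: Diamond not p is F, q is T. ✓
w3: Diamond not p is T, q is T. ✓
w4: Diamond not p is F, q is F. ✓
w5: Diamond not p is F, q is T. ✓

{w0, w1, w2, w3, w4, w5}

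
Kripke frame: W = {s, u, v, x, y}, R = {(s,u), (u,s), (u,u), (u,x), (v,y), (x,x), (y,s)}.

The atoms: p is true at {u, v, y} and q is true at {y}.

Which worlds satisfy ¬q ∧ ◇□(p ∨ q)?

{u}

s: ¬q is T, ◇□(p ∨ q) is F. ✗
u: ¬q is T, ◇□(p ∨ q) is T. ✓
v: ¬q is T, ◇□(p ∨ q) is F. ✗
x: ¬q is T, ◇□(p ∨ q) is F. ✗
y: ¬q is F, ◇□(p ∨ q) is T. ✗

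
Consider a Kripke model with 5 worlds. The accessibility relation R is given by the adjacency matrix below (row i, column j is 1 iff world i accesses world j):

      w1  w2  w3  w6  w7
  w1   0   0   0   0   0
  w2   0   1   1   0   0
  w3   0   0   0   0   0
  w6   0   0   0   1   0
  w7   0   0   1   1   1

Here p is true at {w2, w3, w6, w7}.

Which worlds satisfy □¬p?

{w1, w3}

w1: no successors, so □¬p holds vacuously. ✓
w2: successors {w2, w3}; ¬p there: w2:F, w3:F. ✗
w3: no successors, so □¬p holds vacuously. ✓
w6: successors {w6}; ¬p there: w6:F. ✗
w7: successors {w3, w6, w7}; ¬p there: w3:F, w6:F, w7:F. ✗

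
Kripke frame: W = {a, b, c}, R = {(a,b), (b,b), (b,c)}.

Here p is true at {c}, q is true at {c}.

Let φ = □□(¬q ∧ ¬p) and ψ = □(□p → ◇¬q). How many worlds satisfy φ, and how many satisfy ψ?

For □□(¬q ∧ ¬p):
a: successors {b}; □(¬q ∧ ¬p) there: b:F. ✗
b: successors {b, c}; □(¬q ∧ ¬p) there: b:F, c:T. ✗
c: no successors, so □□(¬q ∧ ¬p) holds vacuously. ✓
— 1 world.
For □(□p → ◇¬q):
a: successors {b}; □p → ◇¬q there: b:T. ✓
b: successors {b, c}; □p → ◇¬q there: b:T, c:F. ✗
c: no successors, so □(□p → ◇¬q) holds vacuously. ✓
— 2 worlds.

1 and 2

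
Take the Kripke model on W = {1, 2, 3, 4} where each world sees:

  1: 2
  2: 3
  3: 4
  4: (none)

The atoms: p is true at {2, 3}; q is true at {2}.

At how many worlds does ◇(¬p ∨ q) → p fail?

1: ◇(¬p ∨ q) is T, p is F. ✗
2: ◇(¬p ∨ q) is F, p is T. ✓
3: ◇(¬p ∨ q) is T, p is T. ✓
4: ◇(¬p ∨ q) is F, p is F. ✓
Satisfying worlds: {2, 3, 4}.
So ◇(¬p ∨ q) → p fails at the other 1 world.

1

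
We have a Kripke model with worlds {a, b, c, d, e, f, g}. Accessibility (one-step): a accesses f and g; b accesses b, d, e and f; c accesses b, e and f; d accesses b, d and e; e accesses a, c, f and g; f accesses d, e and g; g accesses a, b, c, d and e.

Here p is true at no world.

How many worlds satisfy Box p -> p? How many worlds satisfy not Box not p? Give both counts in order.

For Box p -> p:
a: Box p is F, p is F. ✓
b: Box p is F, p is F. ✓
c: Box p is F, p is F. ✓
d: Box p is F, p is F. ✓
e: Box p is F, p is F. ✓
f: Box p is F, p is F. ✓
g: Box p is F, p is F. ✓
— 7 worlds.
For not Box not p:
a: Box not p is T. ✗
b: Box not p is T. ✗
c: Box not p is T. ✗
d: Box not p is T. ✗
e: Box not p is T. ✗
f: Box not p is T. ✗
g: Box not p is T. ✗
— 0 worlds.

7 and 0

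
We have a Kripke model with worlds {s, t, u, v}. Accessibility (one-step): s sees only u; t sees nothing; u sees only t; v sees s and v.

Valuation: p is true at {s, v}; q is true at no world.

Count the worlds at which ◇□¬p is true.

s: successors {u}; □¬p there: u:T. ✓
t: no successors, so ◇□¬p fails. ✗
u: successors {t}; □¬p there: t:T. ✓
v: successors {s, v}; □¬p there: s:T, v:F. ✓
Satisfying worlds: {s, u, v}.

3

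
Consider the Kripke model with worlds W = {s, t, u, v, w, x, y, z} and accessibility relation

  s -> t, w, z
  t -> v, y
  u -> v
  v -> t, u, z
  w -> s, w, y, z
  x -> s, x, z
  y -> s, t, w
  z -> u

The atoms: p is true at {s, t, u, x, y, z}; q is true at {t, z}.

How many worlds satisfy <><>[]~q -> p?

6

s: <><>[]~q is T, p is T. ✓
t: <><>[]~q is T, p is T. ✓
u: <><>[]~q is T, p is T. ✓
v: <><>[]~q is T, p is F. ✗
w: <><>[]~q is T, p is F. ✗
x: <><>[]~q is T, p is T. ✓
y: <><>[]~q is T, p is T. ✓
z: <><>[]~q is F, p is T. ✓
Satisfying worlds: {s, t, u, x, y, z}.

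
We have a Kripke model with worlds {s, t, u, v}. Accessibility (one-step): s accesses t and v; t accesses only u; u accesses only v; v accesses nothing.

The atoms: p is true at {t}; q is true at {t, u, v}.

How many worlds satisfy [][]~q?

s: successors {t, v}; []~q there: t:F, v:T. ✗
t: successors {u}; []~q there: u:F. ✗
u: successors {v}; []~q there: v:T. ✓
v: no successors, so [][]~q holds vacuously. ✓
Satisfying worlds: {u, v}.

2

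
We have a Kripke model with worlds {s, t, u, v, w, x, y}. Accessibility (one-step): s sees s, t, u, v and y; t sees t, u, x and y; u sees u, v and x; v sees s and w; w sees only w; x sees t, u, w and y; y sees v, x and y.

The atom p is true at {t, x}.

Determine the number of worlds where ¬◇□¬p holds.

1

s: ◇□¬p is T. ✗
t: ◇□¬p is F. ✓
u: ◇□¬p is T. ✗
v: ◇□¬p is T. ✗
w: ◇□¬p is T. ✗
x: ◇□¬p is T. ✗
y: ◇□¬p is T. ✗
Satisfying worlds: {t}.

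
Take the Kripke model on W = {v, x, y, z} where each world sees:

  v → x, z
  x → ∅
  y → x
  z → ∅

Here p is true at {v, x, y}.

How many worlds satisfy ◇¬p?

1

v: successors {x, z}; ¬p there: x:F, z:T. ✓
x: no successors, so ◇¬p fails. ✗
y: successors {x}; ¬p there: x:F. ✗
z: no successors, so ◇¬p fails. ✗
Satisfying worlds: {v}.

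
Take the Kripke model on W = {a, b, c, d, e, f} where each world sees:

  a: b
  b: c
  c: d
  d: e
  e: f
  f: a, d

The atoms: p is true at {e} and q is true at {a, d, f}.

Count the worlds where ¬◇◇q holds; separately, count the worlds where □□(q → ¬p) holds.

3 and 6

For ¬◇◇q:
a: ◇◇q is F. ✓
b: ◇◇q is T. ✗
c: ◇◇q is F. ✓
d: ◇◇q is T. ✗
e: ◇◇q is T. ✗
f: ◇◇q is F. ✓
— 3 worlds.
For □□(q → ¬p):
a: successors {b}; □(q → ¬p) there: b:T. ✓
b: successors {c}; □(q → ¬p) there: c:T. ✓
c: successors {d}; □(q → ¬p) there: d:T. ✓
d: successors {e}; □(q → ¬p) there: e:T. ✓
e: successors {f}; □(q → ¬p) there: f:T. ✓
f: successors {a, d}; □(q → ¬p) there: a:T, d:T. ✓
— 6 worlds.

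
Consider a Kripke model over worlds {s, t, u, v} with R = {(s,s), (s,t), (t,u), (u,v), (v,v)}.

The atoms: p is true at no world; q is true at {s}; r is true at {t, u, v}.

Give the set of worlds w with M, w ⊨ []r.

{t, u, v}

s: successors {s, t}; r there: s:F, t:T. ✗
t: successors {u}; r there: u:T. ✓
u: successors {v}; r there: v:T. ✓
v: successors {v}; r there: v:T. ✓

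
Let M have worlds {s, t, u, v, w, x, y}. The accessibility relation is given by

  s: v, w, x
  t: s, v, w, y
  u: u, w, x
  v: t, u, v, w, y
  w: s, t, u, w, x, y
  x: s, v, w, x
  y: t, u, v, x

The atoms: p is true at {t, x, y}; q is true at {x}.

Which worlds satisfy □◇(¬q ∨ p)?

s: successors {v, w, x}; ◇(¬q ∨ p) there: v:T, w:T, x:T. ✓
t: successors {s, v, w, y}; ◇(¬q ∨ p) there: s:T, v:T, w:T, y:T. ✓
u: successors {u, w, x}; ◇(¬q ∨ p) there: u:T, w:T, x:T. ✓
v: successors {t, u, v, w, y}; ◇(¬q ∨ p) there: t:T, u:T, v:T, w:T, y:T. ✓
w: successors {s, t, u, w, x, y}; ◇(¬q ∨ p) there: s:T, t:T, u:T, w:T, x:T, y:T. ✓
x: successors {s, v, w, x}; ◇(¬q ∨ p) there: s:T, v:T, w:T, x:T. ✓
y: successors {t, u, v, x}; ◇(¬q ∨ p) there: t:T, u:T, v:T, x:T. ✓

{s, t, u, v, w, x, y}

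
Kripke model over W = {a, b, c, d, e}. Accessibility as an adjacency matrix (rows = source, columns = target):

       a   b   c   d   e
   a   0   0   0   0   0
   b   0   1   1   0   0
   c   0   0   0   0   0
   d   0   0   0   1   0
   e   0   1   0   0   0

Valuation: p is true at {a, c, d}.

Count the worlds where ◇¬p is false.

3

a: no successors, so ◇¬p fails. ✗
b: successors {b, c}; ¬p there: b:T, c:F. ✓
c: no successors, so ◇¬p fails. ✗
d: successors {d}; ¬p there: d:F. ✗
e: successors {b}; ¬p there: b:T. ✓
Satisfying worlds: {b, e}.
So ◇¬p fails at the other 3 worlds.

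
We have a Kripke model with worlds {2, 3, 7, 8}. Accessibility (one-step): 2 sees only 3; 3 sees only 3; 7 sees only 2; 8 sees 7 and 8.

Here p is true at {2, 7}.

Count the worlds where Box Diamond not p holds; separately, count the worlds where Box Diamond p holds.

3 and 1

For Box Diamond not p:
2: successors {3}; Diamond not p there: 3:T. ✓
3: successors {3}; Diamond not p there: 3:T. ✓
7: successors {2}; Diamond not p there: 2:T. ✓
8: successors {7, 8}; Diamond not p there: 7:F, 8:T. ✗
— 3 worlds.
For Box Diamond p:
2: successors {3}; Diamond p there: 3:F. ✗
3: successors {3}; Diamond p there: 3:F. ✗
7: successors {2}; Diamond p there: 2:F. ✗
8: successors {7, 8}; Diamond p there: 7:T, 8:T. ✓
— 1 world.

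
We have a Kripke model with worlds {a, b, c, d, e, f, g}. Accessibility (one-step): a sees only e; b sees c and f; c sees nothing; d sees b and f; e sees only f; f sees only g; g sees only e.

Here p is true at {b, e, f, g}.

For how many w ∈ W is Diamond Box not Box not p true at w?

6

a: successors {e}; Box not Box not p there: e:T. ✓
b: successors {c, f}; Box not Box not p there: c:T, f:T. ✓
c: no successors, so Diamond Box not Box not p fails. ✗
d: successors {b, f}; Box not Box not p there: b:F, f:T. ✓
e: successors {f}; Box not Box not p there: f:T. ✓
f: successors {g}; Box not Box not p there: g:T. ✓
g: successors {e}; Box not Box not p there: e:T. ✓
Satisfying worlds: {a, b, d, e, f, g}.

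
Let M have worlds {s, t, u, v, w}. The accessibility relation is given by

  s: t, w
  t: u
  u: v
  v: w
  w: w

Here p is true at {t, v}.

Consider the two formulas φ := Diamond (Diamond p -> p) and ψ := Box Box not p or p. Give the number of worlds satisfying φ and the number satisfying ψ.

4 and 5

For Diamond (Diamond p -> p):
s: successors {t, w}; Diamond p -> p there: t:T, w:T. ✓
t: successors {u}; Diamond p -> p there: u:F. ✗
u: successors {v}; Diamond p -> p there: v:T. ✓
v: successors {w}; Diamond p -> p there: w:T. ✓
w: successors {w}; Diamond p -> p there: w:T. ✓
— 4 worlds.
For Box Box not p or p:
s: Box Box not p is T, p is F. ✓
t: Box Box not p is F, p is T. ✓
u: Box Box not p is T, p is F. ✓
v: Box Box not p is T, p is T. ✓
w: Box Box not p is T, p is F. ✓
— 5 worlds.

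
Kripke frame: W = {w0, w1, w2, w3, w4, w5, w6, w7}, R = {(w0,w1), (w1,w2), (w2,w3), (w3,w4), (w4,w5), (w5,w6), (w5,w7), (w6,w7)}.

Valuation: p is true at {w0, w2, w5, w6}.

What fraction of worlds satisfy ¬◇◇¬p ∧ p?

1/4

w0: ¬◇◇¬p is T, p is T. ✓
w1: ¬◇◇¬p is F, p is F. ✗
w2: ¬◇◇¬p is F, p is T. ✗
w3: ¬◇◇¬p is T, p is F. ✗
w4: ¬◇◇¬p is F, p is F. ✗
w5: ¬◇◇¬p is F, p is T. ✗
w6: ¬◇◇¬p is T, p is T. ✓
w7: ¬◇◇¬p is T, p is F. ✗
That's 2 of 8 worlds, so 2/8 = 1/4.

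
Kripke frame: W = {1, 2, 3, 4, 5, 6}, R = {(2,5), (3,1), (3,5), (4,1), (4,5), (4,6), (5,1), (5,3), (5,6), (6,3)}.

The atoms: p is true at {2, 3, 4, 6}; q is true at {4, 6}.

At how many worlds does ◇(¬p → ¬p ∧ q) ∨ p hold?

1: ◇(¬p → ¬p ∧ q) is F, p is F. ✗
2: ◇(¬p → ¬p ∧ q) is F, p is T. ✓
3: ◇(¬p → ¬p ∧ q) is F, p is T. ✓
4: ◇(¬p → ¬p ∧ q) is T, p is T. ✓
5: ◇(¬p → ¬p ∧ q) is T, p is F. ✓
6: ◇(¬p → ¬p ∧ q) is T, p is T. ✓
Satisfying worlds: {2, 3, 4, 5, 6}.

5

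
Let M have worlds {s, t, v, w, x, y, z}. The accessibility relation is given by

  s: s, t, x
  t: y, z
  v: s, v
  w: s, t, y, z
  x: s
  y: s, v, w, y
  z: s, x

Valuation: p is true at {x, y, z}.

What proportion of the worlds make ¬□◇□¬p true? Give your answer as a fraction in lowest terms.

s: □◇□¬p is F. ✓
t: □◇□¬p is T. ✗
v: □◇□¬p is T. ✗
w: □◇□¬p is F. ✓
x: □◇□¬p is T. ✗
y: □◇□¬p is F. ✓
z: □◇□¬p is F. ✓
That's 4 of 7 worlds, so 4/7.

4/7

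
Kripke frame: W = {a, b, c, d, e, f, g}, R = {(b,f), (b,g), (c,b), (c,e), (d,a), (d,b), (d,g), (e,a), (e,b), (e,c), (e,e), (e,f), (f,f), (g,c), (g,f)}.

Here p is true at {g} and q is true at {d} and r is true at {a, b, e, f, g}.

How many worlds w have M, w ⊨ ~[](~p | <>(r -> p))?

0

a: [](~p | <>(r -> p)) is T. ✗
b: [](~p | <>(r -> p)) is T. ✗
c: [](~p | <>(r -> p)) is T. ✗
d: [](~p | <>(r -> p)) is T. ✗
e: [](~p | <>(r -> p)) is T. ✗
f: [](~p | <>(r -> p)) is T. ✗
g: [](~p | <>(r -> p)) is T. ✗
Satisfying worlds: ∅.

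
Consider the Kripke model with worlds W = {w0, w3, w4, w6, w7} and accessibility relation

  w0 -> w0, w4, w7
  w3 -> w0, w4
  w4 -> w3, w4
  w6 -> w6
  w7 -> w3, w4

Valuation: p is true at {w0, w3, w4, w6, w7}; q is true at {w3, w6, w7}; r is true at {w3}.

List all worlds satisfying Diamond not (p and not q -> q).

{w0, w3, w4, w7}

w0: successors {w0, w4, w7}; not (p and not q -> q) there: w0:T, w4:T, w7:F. ✓
w3: successors {w0, w4}; not (p and not q -> q) there: w0:T, w4:T. ✓
w4: successors {w3, w4}; not (p and not q -> q) there: w3:F, w4:T. ✓
w6: successors {w6}; not (p and not q -> q) there: w6:F. ✗
w7: successors {w3, w4}; not (p and not q -> q) there: w3:F, w4:T. ✓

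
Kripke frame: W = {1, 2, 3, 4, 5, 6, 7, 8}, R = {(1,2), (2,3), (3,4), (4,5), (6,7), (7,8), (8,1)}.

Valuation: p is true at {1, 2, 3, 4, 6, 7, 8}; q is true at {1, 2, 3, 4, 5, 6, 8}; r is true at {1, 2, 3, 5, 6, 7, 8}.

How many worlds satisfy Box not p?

1: successors {2}; not p there: 2:F. ✗
2: successors {3}; not p there: 3:F. ✗
3: successors {4}; not p there: 4:F. ✗
4: successors {5}; not p there: 5:T. ✓
5: no successors, so Box not p holds vacuously. ✓
6: successors {7}; not p there: 7:F. ✗
7: successors {8}; not p there: 8:F. ✗
8: successors {1}; not p there: 1:F. ✗
Satisfying worlds: {4, 5}.

2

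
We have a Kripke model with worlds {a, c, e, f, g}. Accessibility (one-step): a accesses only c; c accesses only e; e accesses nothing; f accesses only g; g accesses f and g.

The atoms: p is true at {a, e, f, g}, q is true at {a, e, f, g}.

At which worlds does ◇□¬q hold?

{c}

a: successors {c}; □¬q there: c:F. ✗
c: successors {e}; □¬q there: e:T. ✓
e: no successors, so ◇□¬q fails. ✗
f: successors {g}; □¬q there: g:F. ✗
g: successors {f, g}; □¬q there: f:F, g:F. ✗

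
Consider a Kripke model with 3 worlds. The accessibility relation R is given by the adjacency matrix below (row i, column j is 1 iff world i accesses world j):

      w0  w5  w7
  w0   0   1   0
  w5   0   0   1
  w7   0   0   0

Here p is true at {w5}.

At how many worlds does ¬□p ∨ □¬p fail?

1

w0: ¬□p is F, □¬p is F. ✗
w5: ¬□p is T, □¬p is T. ✓
w7: ¬□p is F, □¬p is T. ✓
Satisfying worlds: {w5, w7}.
So ¬□p ∨ □¬p fails at the other 1 world.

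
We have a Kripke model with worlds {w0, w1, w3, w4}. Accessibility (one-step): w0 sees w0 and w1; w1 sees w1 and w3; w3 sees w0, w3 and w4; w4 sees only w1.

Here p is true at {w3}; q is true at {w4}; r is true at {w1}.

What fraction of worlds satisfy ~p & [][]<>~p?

3/4

w0: ~p is T, [][]<>~p is T. ✓
w1: ~p is T, [][]<>~p is T. ✓
w3: ~p is F, [][]<>~p is T. ✗
w4: ~p is T, [][]<>~p is T. ✓
That's 3 of 4 worlds, so 3/4.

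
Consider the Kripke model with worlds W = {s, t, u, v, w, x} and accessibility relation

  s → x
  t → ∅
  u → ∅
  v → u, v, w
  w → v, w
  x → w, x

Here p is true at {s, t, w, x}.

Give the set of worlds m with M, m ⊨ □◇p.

{s, t, u, w, x}

s: successors {x}; ◇p there: x:T. ✓
t: no successors, so □◇p holds vacuously. ✓
u: no successors, so □◇p holds vacuously. ✓
v: successors {u, v, w}; ◇p there: u:F, v:T, w:T. ✗
w: successors {v, w}; ◇p there: v:T, w:T. ✓
x: successors {w, x}; ◇p there: w:T, x:T. ✓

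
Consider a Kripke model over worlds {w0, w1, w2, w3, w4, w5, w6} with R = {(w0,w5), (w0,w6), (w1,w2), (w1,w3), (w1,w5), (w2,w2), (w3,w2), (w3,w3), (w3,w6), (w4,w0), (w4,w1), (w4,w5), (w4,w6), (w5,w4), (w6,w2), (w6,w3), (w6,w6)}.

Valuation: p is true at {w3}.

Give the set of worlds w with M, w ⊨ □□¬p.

w0: successors {w5, w6}; □¬p there: w5:T, w6:F. ✗
w1: successors {w2, w3, w5}; □¬p there: w2:T, w3:F, w5:T. ✗
w2: successors {w2}; □¬p there: w2:T. ✓
w3: successors {w2, w3, w6}; □¬p there: w2:T, w3:F, w6:F. ✗
w4: successors {w0, w1, w5, w6}; □¬p there: w0:T, w1:F, w5:T, w6:F. ✗
w5: successors {w4}; □¬p there: w4:T. ✓
w6: successors {w2, w3, w6}; □¬p there: w2:T, w3:F, w6:F. ✗

{w2, w5}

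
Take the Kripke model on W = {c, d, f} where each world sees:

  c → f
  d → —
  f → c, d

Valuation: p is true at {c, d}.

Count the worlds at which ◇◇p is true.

c: successors {f}; ◇p there: f:T. ✓
d: no successors, so ◇◇p fails. ✗
f: successors {c, d}; ◇p there: c:F, d:F. ✗
Satisfying worlds: {c}.

1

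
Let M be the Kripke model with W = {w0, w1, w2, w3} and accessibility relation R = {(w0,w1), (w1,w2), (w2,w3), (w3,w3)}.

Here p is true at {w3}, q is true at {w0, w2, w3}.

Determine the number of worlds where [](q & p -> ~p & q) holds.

2

w0: successors {w1}; q & p -> ~p & q there: w1:T. ✓
w1: successors {w2}; q & p -> ~p & q there: w2:T. ✓
w2: successors {w3}; q & p -> ~p & q there: w3:F. ✗
w3: successors {w3}; q & p -> ~p & q there: w3:F. ✗
Satisfying worlds: {w0, w1}.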